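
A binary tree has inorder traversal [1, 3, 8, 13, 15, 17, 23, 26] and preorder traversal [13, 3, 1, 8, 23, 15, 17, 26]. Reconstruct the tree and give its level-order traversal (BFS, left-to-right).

Inorder:  [1, 3, 8, 13, 15, 17, 23, 26]
Preorder: [13, 3, 1, 8, 23, 15, 17, 26]
Algorithm: preorder visits root first, so consume preorder in order;
for each root, split the current inorder slice at that value into
left-subtree inorder and right-subtree inorder, then recurse.
Recursive splits:
  root=13; inorder splits into left=[1, 3, 8], right=[15, 17, 23, 26]
  root=3; inorder splits into left=[1], right=[8]
  root=1; inorder splits into left=[], right=[]
  root=8; inorder splits into left=[], right=[]
  root=23; inorder splits into left=[15, 17], right=[26]
  root=15; inorder splits into left=[], right=[17]
  root=17; inorder splits into left=[], right=[]
  root=26; inorder splits into left=[], right=[]
Reconstructed level-order: [13, 3, 23, 1, 8, 15, 26, 17]


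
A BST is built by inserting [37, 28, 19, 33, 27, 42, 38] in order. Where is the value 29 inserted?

Starting tree (level order): [37, 28, 42, 19, 33, 38, None, None, 27]
Insertion path: 37 -> 28 -> 33
Result: insert 29 as left child of 33
Final tree (level order): [37, 28, 42, 19, 33, 38, None, None, 27, 29]


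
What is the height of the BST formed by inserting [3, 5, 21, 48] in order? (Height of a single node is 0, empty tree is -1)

Insertion order: [3, 5, 21, 48]
Tree (level-order array): [3, None, 5, None, 21, None, 48]
Compute height bottom-up (empty subtree = -1):
  height(48) = 1 + max(-1, -1) = 0
  height(21) = 1 + max(-1, 0) = 1
  height(5) = 1 + max(-1, 1) = 2
  height(3) = 1 + max(-1, 2) = 3
Height = 3


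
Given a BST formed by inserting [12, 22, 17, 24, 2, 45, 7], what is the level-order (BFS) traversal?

Tree insertion order: [12, 22, 17, 24, 2, 45, 7]
Tree (level-order array): [12, 2, 22, None, 7, 17, 24, None, None, None, None, None, 45]
BFS from the root, enqueuing left then right child of each popped node:
  queue [12] -> pop 12, enqueue [2, 22], visited so far: [12]
  queue [2, 22] -> pop 2, enqueue [7], visited so far: [12, 2]
  queue [22, 7] -> pop 22, enqueue [17, 24], visited so far: [12, 2, 22]
  queue [7, 17, 24] -> pop 7, enqueue [none], visited so far: [12, 2, 22, 7]
  queue [17, 24] -> pop 17, enqueue [none], visited so far: [12, 2, 22, 7, 17]
  queue [24] -> pop 24, enqueue [45], visited so far: [12, 2, 22, 7, 17, 24]
  queue [45] -> pop 45, enqueue [none], visited so far: [12, 2, 22, 7, 17, 24, 45]
Result: [12, 2, 22, 7, 17, 24, 45]


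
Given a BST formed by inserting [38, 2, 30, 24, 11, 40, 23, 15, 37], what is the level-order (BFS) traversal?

Tree insertion order: [38, 2, 30, 24, 11, 40, 23, 15, 37]
Tree (level-order array): [38, 2, 40, None, 30, None, None, 24, 37, 11, None, None, None, None, 23, 15]
BFS from the root, enqueuing left then right child of each popped node:
  queue [38] -> pop 38, enqueue [2, 40], visited so far: [38]
  queue [2, 40] -> pop 2, enqueue [30], visited so far: [38, 2]
  queue [40, 30] -> pop 40, enqueue [none], visited so far: [38, 2, 40]
  queue [30] -> pop 30, enqueue [24, 37], visited so far: [38, 2, 40, 30]
  queue [24, 37] -> pop 24, enqueue [11], visited so far: [38, 2, 40, 30, 24]
  queue [37, 11] -> pop 37, enqueue [none], visited so far: [38, 2, 40, 30, 24, 37]
  queue [11] -> pop 11, enqueue [23], visited so far: [38, 2, 40, 30, 24, 37, 11]
  queue [23] -> pop 23, enqueue [15], visited so far: [38, 2, 40, 30, 24, 37, 11, 23]
  queue [15] -> pop 15, enqueue [none], visited so far: [38, 2, 40, 30, 24, 37, 11, 23, 15]
Result: [38, 2, 40, 30, 24, 37, 11, 23, 15]


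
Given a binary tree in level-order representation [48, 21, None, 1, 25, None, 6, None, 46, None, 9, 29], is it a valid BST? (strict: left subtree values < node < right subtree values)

Level-order array: [48, 21, None, 1, 25, None, 6, None, 46, None, 9, 29]
Validate using subtree bounds (lo, hi): at each node, require lo < value < hi,
then recurse left with hi=value and right with lo=value.
Preorder trace (stopping at first violation):
  at node 48 with bounds (-inf, +inf): OK
  at node 21 with bounds (-inf, 48): OK
  at node 1 with bounds (-inf, 21): OK
  at node 6 with bounds (1, 21): OK
  at node 9 with bounds (6, 21): OK
  at node 25 with bounds (21, 48): OK
  at node 46 with bounds (25, 48): OK
  at node 29 with bounds (25, 46): OK
No violation found at any node.
Result: Valid BST


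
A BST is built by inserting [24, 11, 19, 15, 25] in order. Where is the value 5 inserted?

Starting tree (level order): [24, 11, 25, None, 19, None, None, 15]
Insertion path: 24 -> 11
Result: insert 5 as left child of 11
Final tree (level order): [24, 11, 25, 5, 19, None, None, None, None, 15]


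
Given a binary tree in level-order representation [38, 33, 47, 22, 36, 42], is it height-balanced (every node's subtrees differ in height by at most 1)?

Tree (level-order array): [38, 33, 47, 22, 36, 42]
Definition: a tree is height-balanced if, at every node, |h(left) - h(right)| <= 1 (empty subtree has height -1).
Bottom-up per-node check:
  node 22: h_left=-1, h_right=-1, diff=0 [OK], height=0
  node 36: h_left=-1, h_right=-1, diff=0 [OK], height=0
  node 33: h_left=0, h_right=0, diff=0 [OK], height=1
  node 42: h_left=-1, h_right=-1, diff=0 [OK], height=0
  node 47: h_left=0, h_right=-1, diff=1 [OK], height=1
  node 38: h_left=1, h_right=1, diff=0 [OK], height=2
All nodes satisfy the balance condition.
Result: Balanced


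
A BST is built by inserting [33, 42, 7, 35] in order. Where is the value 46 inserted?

Starting tree (level order): [33, 7, 42, None, None, 35]
Insertion path: 33 -> 42
Result: insert 46 as right child of 42
Final tree (level order): [33, 7, 42, None, None, 35, 46]


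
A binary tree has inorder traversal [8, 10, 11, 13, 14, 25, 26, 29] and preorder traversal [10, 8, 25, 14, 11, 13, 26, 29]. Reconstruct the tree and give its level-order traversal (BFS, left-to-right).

Inorder:  [8, 10, 11, 13, 14, 25, 26, 29]
Preorder: [10, 8, 25, 14, 11, 13, 26, 29]
Algorithm: preorder visits root first, so consume preorder in order;
for each root, split the current inorder slice at that value into
left-subtree inorder and right-subtree inorder, then recurse.
Recursive splits:
  root=10; inorder splits into left=[8], right=[11, 13, 14, 25, 26, 29]
  root=8; inorder splits into left=[], right=[]
  root=25; inorder splits into left=[11, 13, 14], right=[26, 29]
  root=14; inorder splits into left=[11, 13], right=[]
  root=11; inorder splits into left=[], right=[13]
  root=13; inorder splits into left=[], right=[]
  root=26; inorder splits into left=[], right=[29]
  root=29; inorder splits into left=[], right=[]
Reconstructed level-order: [10, 8, 25, 14, 26, 11, 29, 13]


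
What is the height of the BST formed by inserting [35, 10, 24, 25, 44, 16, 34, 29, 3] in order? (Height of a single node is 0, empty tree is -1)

Insertion order: [35, 10, 24, 25, 44, 16, 34, 29, 3]
Tree (level-order array): [35, 10, 44, 3, 24, None, None, None, None, 16, 25, None, None, None, 34, 29]
Compute height bottom-up (empty subtree = -1):
  height(3) = 1 + max(-1, -1) = 0
  height(16) = 1 + max(-1, -1) = 0
  height(29) = 1 + max(-1, -1) = 0
  height(34) = 1 + max(0, -1) = 1
  height(25) = 1 + max(-1, 1) = 2
  height(24) = 1 + max(0, 2) = 3
  height(10) = 1 + max(0, 3) = 4
  height(44) = 1 + max(-1, -1) = 0
  height(35) = 1 + max(4, 0) = 5
Height = 5


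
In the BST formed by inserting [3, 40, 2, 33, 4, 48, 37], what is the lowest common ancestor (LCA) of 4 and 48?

Tree insertion order: [3, 40, 2, 33, 4, 48, 37]
Tree (level-order array): [3, 2, 40, None, None, 33, 48, 4, 37]
In a BST, the LCA of p=4, q=48 is the first node v on the
root-to-leaf path with p <= v <= q (go left if both < v, right if both > v).
Walk from root:
  at 3: both 4 and 48 > 3, go right
  at 40: 4 <= 40 <= 48, this is the LCA
LCA = 40


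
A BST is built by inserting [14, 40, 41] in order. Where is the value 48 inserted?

Starting tree (level order): [14, None, 40, None, 41]
Insertion path: 14 -> 40 -> 41
Result: insert 48 as right child of 41
Final tree (level order): [14, None, 40, None, 41, None, 48]


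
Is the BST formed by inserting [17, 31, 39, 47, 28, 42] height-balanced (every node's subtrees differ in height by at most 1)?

Tree (level-order array): [17, None, 31, 28, 39, None, None, None, 47, 42]
Definition: a tree is height-balanced if, at every node, |h(left) - h(right)| <= 1 (empty subtree has height -1).
Bottom-up per-node check:
  node 28: h_left=-1, h_right=-1, diff=0 [OK], height=0
  node 42: h_left=-1, h_right=-1, diff=0 [OK], height=0
  node 47: h_left=0, h_right=-1, diff=1 [OK], height=1
  node 39: h_left=-1, h_right=1, diff=2 [FAIL (|-1-1|=2 > 1)], height=2
  node 31: h_left=0, h_right=2, diff=2 [FAIL (|0-2|=2 > 1)], height=3
  node 17: h_left=-1, h_right=3, diff=4 [FAIL (|-1-3|=4 > 1)], height=4
Node 39 violates the condition: |-1 - 1| = 2 > 1.
Result: Not balanced


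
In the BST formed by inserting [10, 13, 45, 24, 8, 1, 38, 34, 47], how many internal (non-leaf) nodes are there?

Tree built from: [10, 13, 45, 24, 8, 1, 38, 34, 47]
Tree (level-order array): [10, 8, 13, 1, None, None, 45, None, None, 24, 47, None, 38, None, None, 34]
Rule: An internal node has at least one child.
Per-node child counts:
  node 10: 2 child(ren)
  node 8: 1 child(ren)
  node 1: 0 child(ren)
  node 13: 1 child(ren)
  node 45: 2 child(ren)
  node 24: 1 child(ren)
  node 38: 1 child(ren)
  node 34: 0 child(ren)
  node 47: 0 child(ren)
Matching nodes: [10, 8, 13, 45, 24, 38]
Count of internal (non-leaf) nodes: 6


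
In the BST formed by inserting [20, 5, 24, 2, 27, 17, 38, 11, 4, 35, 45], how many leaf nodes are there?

Tree built from: [20, 5, 24, 2, 27, 17, 38, 11, 4, 35, 45]
Tree (level-order array): [20, 5, 24, 2, 17, None, 27, None, 4, 11, None, None, 38, None, None, None, None, 35, 45]
Rule: A leaf has 0 children.
Per-node child counts:
  node 20: 2 child(ren)
  node 5: 2 child(ren)
  node 2: 1 child(ren)
  node 4: 0 child(ren)
  node 17: 1 child(ren)
  node 11: 0 child(ren)
  node 24: 1 child(ren)
  node 27: 1 child(ren)
  node 38: 2 child(ren)
  node 35: 0 child(ren)
  node 45: 0 child(ren)
Matching nodes: [4, 11, 35, 45]
Count of leaf nodes: 4


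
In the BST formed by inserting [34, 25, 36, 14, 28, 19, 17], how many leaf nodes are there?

Tree built from: [34, 25, 36, 14, 28, 19, 17]
Tree (level-order array): [34, 25, 36, 14, 28, None, None, None, 19, None, None, 17]
Rule: A leaf has 0 children.
Per-node child counts:
  node 34: 2 child(ren)
  node 25: 2 child(ren)
  node 14: 1 child(ren)
  node 19: 1 child(ren)
  node 17: 0 child(ren)
  node 28: 0 child(ren)
  node 36: 0 child(ren)
Matching nodes: [17, 28, 36]
Count of leaf nodes: 3


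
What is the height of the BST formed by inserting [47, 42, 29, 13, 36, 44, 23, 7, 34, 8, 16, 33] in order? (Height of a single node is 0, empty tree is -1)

Insertion order: [47, 42, 29, 13, 36, 44, 23, 7, 34, 8, 16, 33]
Tree (level-order array): [47, 42, None, 29, 44, 13, 36, None, None, 7, 23, 34, None, None, 8, 16, None, 33]
Compute height bottom-up (empty subtree = -1):
  height(8) = 1 + max(-1, -1) = 0
  height(7) = 1 + max(-1, 0) = 1
  height(16) = 1 + max(-1, -1) = 0
  height(23) = 1 + max(0, -1) = 1
  height(13) = 1 + max(1, 1) = 2
  height(33) = 1 + max(-1, -1) = 0
  height(34) = 1 + max(0, -1) = 1
  height(36) = 1 + max(1, -1) = 2
  height(29) = 1 + max(2, 2) = 3
  height(44) = 1 + max(-1, -1) = 0
  height(42) = 1 + max(3, 0) = 4
  height(47) = 1 + max(4, -1) = 5
Height = 5


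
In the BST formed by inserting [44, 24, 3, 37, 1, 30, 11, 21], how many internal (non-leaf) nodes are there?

Tree built from: [44, 24, 3, 37, 1, 30, 11, 21]
Tree (level-order array): [44, 24, None, 3, 37, 1, 11, 30, None, None, None, None, 21]
Rule: An internal node has at least one child.
Per-node child counts:
  node 44: 1 child(ren)
  node 24: 2 child(ren)
  node 3: 2 child(ren)
  node 1: 0 child(ren)
  node 11: 1 child(ren)
  node 21: 0 child(ren)
  node 37: 1 child(ren)
  node 30: 0 child(ren)
Matching nodes: [44, 24, 3, 11, 37]
Count of internal (non-leaf) nodes: 5


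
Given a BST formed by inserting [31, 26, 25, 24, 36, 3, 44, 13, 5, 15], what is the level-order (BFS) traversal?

Tree insertion order: [31, 26, 25, 24, 36, 3, 44, 13, 5, 15]
Tree (level-order array): [31, 26, 36, 25, None, None, 44, 24, None, None, None, 3, None, None, 13, 5, 15]
BFS from the root, enqueuing left then right child of each popped node:
  queue [31] -> pop 31, enqueue [26, 36], visited so far: [31]
  queue [26, 36] -> pop 26, enqueue [25], visited so far: [31, 26]
  queue [36, 25] -> pop 36, enqueue [44], visited so far: [31, 26, 36]
  queue [25, 44] -> pop 25, enqueue [24], visited so far: [31, 26, 36, 25]
  queue [44, 24] -> pop 44, enqueue [none], visited so far: [31, 26, 36, 25, 44]
  queue [24] -> pop 24, enqueue [3], visited so far: [31, 26, 36, 25, 44, 24]
  queue [3] -> pop 3, enqueue [13], visited so far: [31, 26, 36, 25, 44, 24, 3]
  queue [13] -> pop 13, enqueue [5, 15], visited so far: [31, 26, 36, 25, 44, 24, 3, 13]
  queue [5, 15] -> pop 5, enqueue [none], visited so far: [31, 26, 36, 25, 44, 24, 3, 13, 5]
  queue [15] -> pop 15, enqueue [none], visited so far: [31, 26, 36, 25, 44, 24, 3, 13, 5, 15]
Result: [31, 26, 36, 25, 44, 24, 3, 13, 5, 15]


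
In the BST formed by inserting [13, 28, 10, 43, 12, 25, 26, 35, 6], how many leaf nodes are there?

Tree built from: [13, 28, 10, 43, 12, 25, 26, 35, 6]
Tree (level-order array): [13, 10, 28, 6, 12, 25, 43, None, None, None, None, None, 26, 35]
Rule: A leaf has 0 children.
Per-node child counts:
  node 13: 2 child(ren)
  node 10: 2 child(ren)
  node 6: 0 child(ren)
  node 12: 0 child(ren)
  node 28: 2 child(ren)
  node 25: 1 child(ren)
  node 26: 0 child(ren)
  node 43: 1 child(ren)
  node 35: 0 child(ren)
Matching nodes: [6, 12, 26, 35]
Count of leaf nodes: 4


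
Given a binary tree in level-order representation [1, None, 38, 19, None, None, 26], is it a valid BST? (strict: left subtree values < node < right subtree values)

Level-order array: [1, None, 38, 19, None, None, 26]
Validate using subtree bounds (lo, hi): at each node, require lo < value < hi,
then recurse left with hi=value and right with lo=value.
Preorder trace (stopping at first violation):
  at node 1 with bounds (-inf, +inf): OK
  at node 38 with bounds (1, +inf): OK
  at node 19 with bounds (1, 38): OK
  at node 26 with bounds (19, 38): OK
No violation found at any node.
Result: Valid BST


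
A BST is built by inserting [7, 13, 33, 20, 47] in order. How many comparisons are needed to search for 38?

Search path for 38: 7 -> 13 -> 33 -> 47
Found: False
Comparisons: 4


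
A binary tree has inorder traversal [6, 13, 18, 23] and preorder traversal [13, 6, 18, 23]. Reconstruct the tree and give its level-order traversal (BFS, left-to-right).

Inorder:  [6, 13, 18, 23]
Preorder: [13, 6, 18, 23]
Algorithm: preorder visits root first, so consume preorder in order;
for each root, split the current inorder slice at that value into
left-subtree inorder and right-subtree inorder, then recurse.
Recursive splits:
  root=13; inorder splits into left=[6], right=[18, 23]
  root=6; inorder splits into left=[], right=[]
  root=18; inorder splits into left=[], right=[23]
  root=23; inorder splits into left=[], right=[]
Reconstructed level-order: [13, 6, 18, 23]


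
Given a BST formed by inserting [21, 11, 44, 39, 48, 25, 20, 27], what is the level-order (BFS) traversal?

Tree insertion order: [21, 11, 44, 39, 48, 25, 20, 27]
Tree (level-order array): [21, 11, 44, None, 20, 39, 48, None, None, 25, None, None, None, None, 27]
BFS from the root, enqueuing left then right child of each popped node:
  queue [21] -> pop 21, enqueue [11, 44], visited so far: [21]
  queue [11, 44] -> pop 11, enqueue [20], visited so far: [21, 11]
  queue [44, 20] -> pop 44, enqueue [39, 48], visited so far: [21, 11, 44]
  queue [20, 39, 48] -> pop 20, enqueue [none], visited so far: [21, 11, 44, 20]
  queue [39, 48] -> pop 39, enqueue [25], visited so far: [21, 11, 44, 20, 39]
  queue [48, 25] -> pop 48, enqueue [none], visited so far: [21, 11, 44, 20, 39, 48]
  queue [25] -> pop 25, enqueue [27], visited so far: [21, 11, 44, 20, 39, 48, 25]
  queue [27] -> pop 27, enqueue [none], visited so far: [21, 11, 44, 20, 39, 48, 25, 27]
Result: [21, 11, 44, 20, 39, 48, 25, 27]


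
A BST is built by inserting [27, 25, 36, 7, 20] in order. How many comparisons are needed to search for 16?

Search path for 16: 27 -> 25 -> 7 -> 20
Found: False
Comparisons: 4


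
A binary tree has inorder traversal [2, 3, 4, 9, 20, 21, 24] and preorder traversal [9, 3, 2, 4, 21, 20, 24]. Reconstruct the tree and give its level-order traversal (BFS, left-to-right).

Inorder:  [2, 3, 4, 9, 20, 21, 24]
Preorder: [9, 3, 2, 4, 21, 20, 24]
Algorithm: preorder visits root first, so consume preorder in order;
for each root, split the current inorder slice at that value into
left-subtree inorder and right-subtree inorder, then recurse.
Recursive splits:
  root=9; inorder splits into left=[2, 3, 4], right=[20, 21, 24]
  root=3; inorder splits into left=[2], right=[4]
  root=2; inorder splits into left=[], right=[]
  root=4; inorder splits into left=[], right=[]
  root=21; inorder splits into left=[20], right=[24]
  root=20; inorder splits into left=[], right=[]
  root=24; inorder splits into left=[], right=[]
Reconstructed level-order: [9, 3, 21, 2, 4, 20, 24]


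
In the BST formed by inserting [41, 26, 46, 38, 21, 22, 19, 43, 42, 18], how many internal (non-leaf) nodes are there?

Tree built from: [41, 26, 46, 38, 21, 22, 19, 43, 42, 18]
Tree (level-order array): [41, 26, 46, 21, 38, 43, None, 19, 22, None, None, 42, None, 18]
Rule: An internal node has at least one child.
Per-node child counts:
  node 41: 2 child(ren)
  node 26: 2 child(ren)
  node 21: 2 child(ren)
  node 19: 1 child(ren)
  node 18: 0 child(ren)
  node 22: 0 child(ren)
  node 38: 0 child(ren)
  node 46: 1 child(ren)
  node 43: 1 child(ren)
  node 42: 0 child(ren)
Matching nodes: [41, 26, 21, 19, 46, 43]
Count of internal (non-leaf) nodes: 6


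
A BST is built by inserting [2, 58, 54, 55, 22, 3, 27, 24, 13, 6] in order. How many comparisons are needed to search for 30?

Search path for 30: 2 -> 58 -> 54 -> 22 -> 27
Found: False
Comparisons: 5


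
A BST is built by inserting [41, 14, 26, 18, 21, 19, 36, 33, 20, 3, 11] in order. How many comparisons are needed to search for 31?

Search path for 31: 41 -> 14 -> 26 -> 36 -> 33
Found: False
Comparisons: 5


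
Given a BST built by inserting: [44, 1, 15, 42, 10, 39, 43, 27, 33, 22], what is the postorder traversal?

Tree insertion order: [44, 1, 15, 42, 10, 39, 43, 27, 33, 22]
Tree (level-order array): [44, 1, None, None, 15, 10, 42, None, None, 39, 43, 27, None, None, None, 22, 33]
Postorder traversal: [10, 22, 33, 27, 39, 43, 42, 15, 1, 44]


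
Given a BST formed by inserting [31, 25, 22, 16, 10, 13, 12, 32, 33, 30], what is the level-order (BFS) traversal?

Tree insertion order: [31, 25, 22, 16, 10, 13, 12, 32, 33, 30]
Tree (level-order array): [31, 25, 32, 22, 30, None, 33, 16, None, None, None, None, None, 10, None, None, 13, 12]
BFS from the root, enqueuing left then right child of each popped node:
  queue [31] -> pop 31, enqueue [25, 32], visited so far: [31]
  queue [25, 32] -> pop 25, enqueue [22, 30], visited so far: [31, 25]
  queue [32, 22, 30] -> pop 32, enqueue [33], visited so far: [31, 25, 32]
  queue [22, 30, 33] -> pop 22, enqueue [16], visited so far: [31, 25, 32, 22]
  queue [30, 33, 16] -> pop 30, enqueue [none], visited so far: [31, 25, 32, 22, 30]
  queue [33, 16] -> pop 33, enqueue [none], visited so far: [31, 25, 32, 22, 30, 33]
  queue [16] -> pop 16, enqueue [10], visited so far: [31, 25, 32, 22, 30, 33, 16]
  queue [10] -> pop 10, enqueue [13], visited so far: [31, 25, 32, 22, 30, 33, 16, 10]
  queue [13] -> pop 13, enqueue [12], visited so far: [31, 25, 32, 22, 30, 33, 16, 10, 13]
  queue [12] -> pop 12, enqueue [none], visited so far: [31, 25, 32, 22, 30, 33, 16, 10, 13, 12]
Result: [31, 25, 32, 22, 30, 33, 16, 10, 13, 12]


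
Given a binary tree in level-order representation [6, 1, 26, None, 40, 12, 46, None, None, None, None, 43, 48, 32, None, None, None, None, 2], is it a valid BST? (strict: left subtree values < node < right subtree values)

Level-order array: [6, 1, 26, None, 40, 12, 46, None, None, None, None, 43, 48, 32, None, None, None, None, 2]
Validate using subtree bounds (lo, hi): at each node, require lo < value < hi,
then recurse left with hi=value and right with lo=value.
Preorder trace (stopping at first violation):
  at node 6 with bounds (-inf, +inf): OK
  at node 1 with bounds (-inf, 6): OK
  at node 40 with bounds (1, 6): VIOLATION
Node 40 violates its bound: not (1 < 40 < 6).
Result: Not a valid BST


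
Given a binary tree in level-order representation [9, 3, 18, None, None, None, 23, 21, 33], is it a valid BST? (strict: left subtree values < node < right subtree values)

Level-order array: [9, 3, 18, None, None, None, 23, 21, 33]
Validate using subtree bounds (lo, hi): at each node, require lo < value < hi,
then recurse left with hi=value and right with lo=value.
Preorder trace (stopping at first violation):
  at node 9 with bounds (-inf, +inf): OK
  at node 3 with bounds (-inf, 9): OK
  at node 18 with bounds (9, +inf): OK
  at node 23 with bounds (18, +inf): OK
  at node 21 with bounds (18, 23): OK
  at node 33 with bounds (23, +inf): OK
No violation found at any node.
Result: Valid BST


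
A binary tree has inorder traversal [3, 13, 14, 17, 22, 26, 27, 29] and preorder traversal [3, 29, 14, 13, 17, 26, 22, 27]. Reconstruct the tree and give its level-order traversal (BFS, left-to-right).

Inorder:  [3, 13, 14, 17, 22, 26, 27, 29]
Preorder: [3, 29, 14, 13, 17, 26, 22, 27]
Algorithm: preorder visits root first, so consume preorder in order;
for each root, split the current inorder slice at that value into
left-subtree inorder and right-subtree inorder, then recurse.
Recursive splits:
  root=3; inorder splits into left=[], right=[13, 14, 17, 22, 26, 27, 29]
  root=29; inorder splits into left=[13, 14, 17, 22, 26, 27], right=[]
  root=14; inorder splits into left=[13], right=[17, 22, 26, 27]
  root=13; inorder splits into left=[], right=[]
  root=17; inorder splits into left=[], right=[22, 26, 27]
  root=26; inorder splits into left=[22], right=[27]
  root=22; inorder splits into left=[], right=[]
  root=27; inorder splits into left=[], right=[]
Reconstructed level-order: [3, 29, 14, 13, 17, 26, 22, 27]


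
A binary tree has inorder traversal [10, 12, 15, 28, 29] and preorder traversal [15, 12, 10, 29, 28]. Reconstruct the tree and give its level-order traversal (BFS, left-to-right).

Inorder:  [10, 12, 15, 28, 29]
Preorder: [15, 12, 10, 29, 28]
Algorithm: preorder visits root first, so consume preorder in order;
for each root, split the current inorder slice at that value into
left-subtree inorder and right-subtree inorder, then recurse.
Recursive splits:
  root=15; inorder splits into left=[10, 12], right=[28, 29]
  root=12; inorder splits into left=[10], right=[]
  root=10; inorder splits into left=[], right=[]
  root=29; inorder splits into left=[28], right=[]
  root=28; inorder splits into left=[], right=[]
Reconstructed level-order: [15, 12, 29, 10, 28]


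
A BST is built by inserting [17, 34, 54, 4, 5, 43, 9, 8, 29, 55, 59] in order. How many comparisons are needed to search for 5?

Search path for 5: 17 -> 4 -> 5
Found: True
Comparisons: 3


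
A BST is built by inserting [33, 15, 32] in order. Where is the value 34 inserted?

Starting tree (level order): [33, 15, None, None, 32]
Insertion path: 33
Result: insert 34 as right child of 33
Final tree (level order): [33, 15, 34, None, 32]


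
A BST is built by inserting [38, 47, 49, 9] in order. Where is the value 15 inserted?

Starting tree (level order): [38, 9, 47, None, None, None, 49]
Insertion path: 38 -> 9
Result: insert 15 as right child of 9
Final tree (level order): [38, 9, 47, None, 15, None, 49]


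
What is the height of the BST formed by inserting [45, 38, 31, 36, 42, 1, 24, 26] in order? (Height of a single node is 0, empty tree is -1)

Insertion order: [45, 38, 31, 36, 42, 1, 24, 26]
Tree (level-order array): [45, 38, None, 31, 42, 1, 36, None, None, None, 24, None, None, None, 26]
Compute height bottom-up (empty subtree = -1):
  height(26) = 1 + max(-1, -1) = 0
  height(24) = 1 + max(-1, 0) = 1
  height(1) = 1 + max(-1, 1) = 2
  height(36) = 1 + max(-1, -1) = 0
  height(31) = 1 + max(2, 0) = 3
  height(42) = 1 + max(-1, -1) = 0
  height(38) = 1 + max(3, 0) = 4
  height(45) = 1 + max(4, -1) = 5
Height = 5


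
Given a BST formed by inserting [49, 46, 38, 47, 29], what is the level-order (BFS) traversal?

Tree insertion order: [49, 46, 38, 47, 29]
Tree (level-order array): [49, 46, None, 38, 47, 29]
BFS from the root, enqueuing left then right child of each popped node:
  queue [49] -> pop 49, enqueue [46], visited so far: [49]
  queue [46] -> pop 46, enqueue [38, 47], visited so far: [49, 46]
  queue [38, 47] -> pop 38, enqueue [29], visited so far: [49, 46, 38]
  queue [47, 29] -> pop 47, enqueue [none], visited so far: [49, 46, 38, 47]
  queue [29] -> pop 29, enqueue [none], visited so far: [49, 46, 38, 47, 29]
Result: [49, 46, 38, 47, 29]


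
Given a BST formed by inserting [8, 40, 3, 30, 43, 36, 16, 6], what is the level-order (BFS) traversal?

Tree insertion order: [8, 40, 3, 30, 43, 36, 16, 6]
Tree (level-order array): [8, 3, 40, None, 6, 30, 43, None, None, 16, 36]
BFS from the root, enqueuing left then right child of each popped node:
  queue [8] -> pop 8, enqueue [3, 40], visited so far: [8]
  queue [3, 40] -> pop 3, enqueue [6], visited so far: [8, 3]
  queue [40, 6] -> pop 40, enqueue [30, 43], visited so far: [8, 3, 40]
  queue [6, 30, 43] -> pop 6, enqueue [none], visited so far: [8, 3, 40, 6]
  queue [30, 43] -> pop 30, enqueue [16, 36], visited so far: [8, 3, 40, 6, 30]
  queue [43, 16, 36] -> pop 43, enqueue [none], visited so far: [8, 3, 40, 6, 30, 43]
  queue [16, 36] -> pop 16, enqueue [none], visited so far: [8, 3, 40, 6, 30, 43, 16]
  queue [36] -> pop 36, enqueue [none], visited so far: [8, 3, 40, 6, 30, 43, 16, 36]
Result: [8, 3, 40, 6, 30, 43, 16, 36]


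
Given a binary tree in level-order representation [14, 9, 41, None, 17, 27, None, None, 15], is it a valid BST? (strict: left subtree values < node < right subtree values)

Level-order array: [14, 9, 41, None, 17, 27, None, None, 15]
Validate using subtree bounds (lo, hi): at each node, require lo < value < hi,
then recurse left with hi=value and right with lo=value.
Preorder trace (stopping at first violation):
  at node 14 with bounds (-inf, +inf): OK
  at node 9 with bounds (-inf, 14): OK
  at node 17 with bounds (9, 14): VIOLATION
Node 17 violates its bound: not (9 < 17 < 14).
Result: Not a valid BST


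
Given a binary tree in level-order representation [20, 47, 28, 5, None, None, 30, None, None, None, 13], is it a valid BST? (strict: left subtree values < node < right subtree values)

Level-order array: [20, 47, 28, 5, None, None, 30, None, None, None, 13]
Validate using subtree bounds (lo, hi): at each node, require lo < value < hi,
then recurse left with hi=value and right with lo=value.
Preorder trace (stopping at first violation):
  at node 20 with bounds (-inf, +inf): OK
  at node 47 with bounds (-inf, 20): VIOLATION
Node 47 violates its bound: not (-inf < 47 < 20).
Result: Not a valid BST


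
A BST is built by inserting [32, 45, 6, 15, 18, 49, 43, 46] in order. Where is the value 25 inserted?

Starting tree (level order): [32, 6, 45, None, 15, 43, 49, None, 18, None, None, 46]
Insertion path: 32 -> 6 -> 15 -> 18
Result: insert 25 as right child of 18
Final tree (level order): [32, 6, 45, None, 15, 43, 49, None, 18, None, None, 46, None, None, 25]


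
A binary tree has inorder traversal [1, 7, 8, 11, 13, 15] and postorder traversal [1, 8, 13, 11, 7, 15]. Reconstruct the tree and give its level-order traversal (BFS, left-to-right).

Inorder:   [1, 7, 8, 11, 13, 15]
Postorder: [1, 8, 13, 11, 7, 15]
Algorithm: postorder visits root last, so walk postorder right-to-left;
each value is the root of the current inorder slice — split it at that
value, recurse on the right subtree first, then the left.
Recursive splits:
  root=15; inorder splits into left=[1, 7, 8, 11, 13], right=[]
  root=7; inorder splits into left=[1], right=[8, 11, 13]
  root=11; inorder splits into left=[8], right=[13]
  root=13; inorder splits into left=[], right=[]
  root=8; inorder splits into left=[], right=[]
  root=1; inorder splits into left=[], right=[]
Reconstructed level-order: [15, 7, 1, 11, 8, 13]


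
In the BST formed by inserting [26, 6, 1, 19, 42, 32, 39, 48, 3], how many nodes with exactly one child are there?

Tree built from: [26, 6, 1, 19, 42, 32, 39, 48, 3]
Tree (level-order array): [26, 6, 42, 1, 19, 32, 48, None, 3, None, None, None, 39]
Rule: These are nodes with exactly 1 non-null child.
Per-node child counts:
  node 26: 2 child(ren)
  node 6: 2 child(ren)
  node 1: 1 child(ren)
  node 3: 0 child(ren)
  node 19: 0 child(ren)
  node 42: 2 child(ren)
  node 32: 1 child(ren)
  node 39: 0 child(ren)
  node 48: 0 child(ren)
Matching nodes: [1, 32]
Count of nodes with exactly one child: 2


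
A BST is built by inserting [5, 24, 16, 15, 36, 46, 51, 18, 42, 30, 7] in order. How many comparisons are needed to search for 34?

Search path for 34: 5 -> 24 -> 36 -> 30
Found: False
Comparisons: 4


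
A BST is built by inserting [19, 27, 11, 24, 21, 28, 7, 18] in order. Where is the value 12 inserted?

Starting tree (level order): [19, 11, 27, 7, 18, 24, 28, None, None, None, None, 21]
Insertion path: 19 -> 11 -> 18
Result: insert 12 as left child of 18
Final tree (level order): [19, 11, 27, 7, 18, 24, 28, None, None, 12, None, 21]


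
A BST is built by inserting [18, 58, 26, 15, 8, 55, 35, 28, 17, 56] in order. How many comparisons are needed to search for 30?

Search path for 30: 18 -> 58 -> 26 -> 55 -> 35 -> 28
Found: False
Comparisons: 6


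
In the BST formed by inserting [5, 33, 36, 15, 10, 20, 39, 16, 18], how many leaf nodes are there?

Tree built from: [5, 33, 36, 15, 10, 20, 39, 16, 18]
Tree (level-order array): [5, None, 33, 15, 36, 10, 20, None, 39, None, None, 16, None, None, None, None, 18]
Rule: A leaf has 0 children.
Per-node child counts:
  node 5: 1 child(ren)
  node 33: 2 child(ren)
  node 15: 2 child(ren)
  node 10: 0 child(ren)
  node 20: 1 child(ren)
  node 16: 1 child(ren)
  node 18: 0 child(ren)
  node 36: 1 child(ren)
  node 39: 0 child(ren)
Matching nodes: [10, 18, 39]
Count of leaf nodes: 3


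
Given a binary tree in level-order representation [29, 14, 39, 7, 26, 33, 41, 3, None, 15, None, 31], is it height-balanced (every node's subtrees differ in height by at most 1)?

Tree (level-order array): [29, 14, 39, 7, 26, 33, 41, 3, None, 15, None, 31]
Definition: a tree is height-balanced if, at every node, |h(left) - h(right)| <= 1 (empty subtree has height -1).
Bottom-up per-node check:
  node 3: h_left=-1, h_right=-1, diff=0 [OK], height=0
  node 7: h_left=0, h_right=-1, diff=1 [OK], height=1
  node 15: h_left=-1, h_right=-1, diff=0 [OK], height=0
  node 26: h_left=0, h_right=-1, diff=1 [OK], height=1
  node 14: h_left=1, h_right=1, diff=0 [OK], height=2
  node 31: h_left=-1, h_right=-1, diff=0 [OK], height=0
  node 33: h_left=0, h_right=-1, diff=1 [OK], height=1
  node 41: h_left=-1, h_right=-1, diff=0 [OK], height=0
  node 39: h_left=1, h_right=0, diff=1 [OK], height=2
  node 29: h_left=2, h_right=2, diff=0 [OK], height=3
All nodes satisfy the balance condition.
Result: Balanced


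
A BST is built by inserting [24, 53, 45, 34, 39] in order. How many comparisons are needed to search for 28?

Search path for 28: 24 -> 53 -> 45 -> 34
Found: False
Comparisons: 4


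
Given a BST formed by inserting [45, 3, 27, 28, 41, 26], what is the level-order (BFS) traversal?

Tree insertion order: [45, 3, 27, 28, 41, 26]
Tree (level-order array): [45, 3, None, None, 27, 26, 28, None, None, None, 41]
BFS from the root, enqueuing left then right child of each popped node:
  queue [45] -> pop 45, enqueue [3], visited so far: [45]
  queue [3] -> pop 3, enqueue [27], visited so far: [45, 3]
  queue [27] -> pop 27, enqueue [26, 28], visited so far: [45, 3, 27]
  queue [26, 28] -> pop 26, enqueue [none], visited so far: [45, 3, 27, 26]
  queue [28] -> pop 28, enqueue [41], visited so far: [45, 3, 27, 26, 28]
  queue [41] -> pop 41, enqueue [none], visited so far: [45, 3, 27, 26, 28, 41]
Result: [45, 3, 27, 26, 28, 41]


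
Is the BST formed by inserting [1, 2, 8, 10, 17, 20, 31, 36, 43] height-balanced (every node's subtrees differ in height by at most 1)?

Tree (level-order array): [1, None, 2, None, 8, None, 10, None, 17, None, 20, None, 31, None, 36, None, 43]
Definition: a tree is height-balanced if, at every node, |h(left) - h(right)| <= 1 (empty subtree has height -1).
Bottom-up per-node check:
  node 43: h_left=-1, h_right=-1, diff=0 [OK], height=0
  node 36: h_left=-1, h_right=0, diff=1 [OK], height=1
  node 31: h_left=-1, h_right=1, diff=2 [FAIL (|-1-1|=2 > 1)], height=2
  node 20: h_left=-1, h_right=2, diff=3 [FAIL (|-1-2|=3 > 1)], height=3
  node 17: h_left=-1, h_right=3, diff=4 [FAIL (|-1-3|=4 > 1)], height=4
  node 10: h_left=-1, h_right=4, diff=5 [FAIL (|-1-4|=5 > 1)], height=5
  node 8: h_left=-1, h_right=5, diff=6 [FAIL (|-1-5|=6 > 1)], height=6
  node 2: h_left=-1, h_right=6, diff=7 [FAIL (|-1-6|=7 > 1)], height=7
  node 1: h_left=-1, h_right=7, diff=8 [FAIL (|-1-7|=8 > 1)], height=8
Node 31 violates the condition: |-1 - 1| = 2 > 1.
Result: Not balanced


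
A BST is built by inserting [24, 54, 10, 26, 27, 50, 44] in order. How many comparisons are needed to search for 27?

Search path for 27: 24 -> 54 -> 26 -> 27
Found: True
Comparisons: 4


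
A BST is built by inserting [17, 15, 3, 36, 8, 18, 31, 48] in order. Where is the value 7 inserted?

Starting tree (level order): [17, 15, 36, 3, None, 18, 48, None, 8, None, 31]
Insertion path: 17 -> 15 -> 3 -> 8
Result: insert 7 as left child of 8
Final tree (level order): [17, 15, 36, 3, None, 18, 48, None, 8, None, 31, None, None, 7]


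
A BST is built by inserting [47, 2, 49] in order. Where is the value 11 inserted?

Starting tree (level order): [47, 2, 49]
Insertion path: 47 -> 2
Result: insert 11 as right child of 2
Final tree (level order): [47, 2, 49, None, 11]


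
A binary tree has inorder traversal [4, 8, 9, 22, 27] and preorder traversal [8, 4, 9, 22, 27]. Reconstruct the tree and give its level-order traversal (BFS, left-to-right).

Inorder:  [4, 8, 9, 22, 27]
Preorder: [8, 4, 9, 22, 27]
Algorithm: preorder visits root first, so consume preorder in order;
for each root, split the current inorder slice at that value into
left-subtree inorder and right-subtree inorder, then recurse.
Recursive splits:
  root=8; inorder splits into left=[4], right=[9, 22, 27]
  root=4; inorder splits into left=[], right=[]
  root=9; inorder splits into left=[], right=[22, 27]
  root=22; inorder splits into left=[], right=[27]
  root=27; inorder splits into left=[], right=[]
Reconstructed level-order: [8, 4, 9, 22, 27]


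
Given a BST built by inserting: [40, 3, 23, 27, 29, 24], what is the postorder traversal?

Tree insertion order: [40, 3, 23, 27, 29, 24]
Tree (level-order array): [40, 3, None, None, 23, None, 27, 24, 29]
Postorder traversal: [24, 29, 27, 23, 3, 40]


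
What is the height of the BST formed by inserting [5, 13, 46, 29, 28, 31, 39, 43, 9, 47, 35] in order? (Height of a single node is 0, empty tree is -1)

Insertion order: [5, 13, 46, 29, 28, 31, 39, 43, 9, 47, 35]
Tree (level-order array): [5, None, 13, 9, 46, None, None, 29, 47, 28, 31, None, None, None, None, None, 39, 35, 43]
Compute height bottom-up (empty subtree = -1):
  height(9) = 1 + max(-1, -1) = 0
  height(28) = 1 + max(-1, -1) = 0
  height(35) = 1 + max(-1, -1) = 0
  height(43) = 1 + max(-1, -1) = 0
  height(39) = 1 + max(0, 0) = 1
  height(31) = 1 + max(-1, 1) = 2
  height(29) = 1 + max(0, 2) = 3
  height(47) = 1 + max(-1, -1) = 0
  height(46) = 1 + max(3, 0) = 4
  height(13) = 1 + max(0, 4) = 5
  height(5) = 1 + max(-1, 5) = 6
Height = 6


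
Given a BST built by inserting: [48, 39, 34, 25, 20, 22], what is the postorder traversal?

Tree insertion order: [48, 39, 34, 25, 20, 22]
Tree (level-order array): [48, 39, None, 34, None, 25, None, 20, None, None, 22]
Postorder traversal: [22, 20, 25, 34, 39, 48]


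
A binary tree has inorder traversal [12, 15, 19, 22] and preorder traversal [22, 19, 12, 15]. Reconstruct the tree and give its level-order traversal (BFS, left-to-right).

Inorder:  [12, 15, 19, 22]
Preorder: [22, 19, 12, 15]
Algorithm: preorder visits root first, so consume preorder in order;
for each root, split the current inorder slice at that value into
left-subtree inorder and right-subtree inorder, then recurse.
Recursive splits:
  root=22; inorder splits into left=[12, 15, 19], right=[]
  root=19; inorder splits into left=[12, 15], right=[]
  root=12; inorder splits into left=[], right=[15]
  root=15; inorder splits into left=[], right=[]
Reconstructed level-order: [22, 19, 12, 15]


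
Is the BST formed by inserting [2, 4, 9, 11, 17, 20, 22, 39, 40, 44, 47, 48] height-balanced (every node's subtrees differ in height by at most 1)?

Tree (level-order array): [2, None, 4, None, 9, None, 11, None, 17, None, 20, None, 22, None, 39, None, 40, None, 44, None, 47, None, 48]
Definition: a tree is height-balanced if, at every node, |h(left) - h(right)| <= 1 (empty subtree has height -1).
Bottom-up per-node check:
  node 48: h_left=-1, h_right=-1, diff=0 [OK], height=0
  node 47: h_left=-1, h_right=0, diff=1 [OK], height=1
  node 44: h_left=-1, h_right=1, diff=2 [FAIL (|-1-1|=2 > 1)], height=2
  node 40: h_left=-1, h_right=2, diff=3 [FAIL (|-1-2|=3 > 1)], height=3
  node 39: h_left=-1, h_right=3, diff=4 [FAIL (|-1-3|=4 > 1)], height=4
  node 22: h_left=-1, h_right=4, diff=5 [FAIL (|-1-4|=5 > 1)], height=5
  node 20: h_left=-1, h_right=5, diff=6 [FAIL (|-1-5|=6 > 1)], height=6
  node 17: h_left=-1, h_right=6, diff=7 [FAIL (|-1-6|=7 > 1)], height=7
  node 11: h_left=-1, h_right=7, diff=8 [FAIL (|-1-7|=8 > 1)], height=8
  node 9: h_left=-1, h_right=8, diff=9 [FAIL (|-1-8|=9 > 1)], height=9
  node 4: h_left=-1, h_right=9, diff=10 [FAIL (|-1-9|=10 > 1)], height=10
  node 2: h_left=-1, h_right=10, diff=11 [FAIL (|-1-10|=11 > 1)], height=11
Node 44 violates the condition: |-1 - 1| = 2 > 1.
Result: Not balanced


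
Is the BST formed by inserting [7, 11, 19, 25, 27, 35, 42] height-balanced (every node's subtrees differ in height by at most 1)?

Tree (level-order array): [7, None, 11, None, 19, None, 25, None, 27, None, 35, None, 42]
Definition: a tree is height-balanced if, at every node, |h(left) - h(right)| <= 1 (empty subtree has height -1).
Bottom-up per-node check:
  node 42: h_left=-1, h_right=-1, diff=0 [OK], height=0
  node 35: h_left=-1, h_right=0, diff=1 [OK], height=1
  node 27: h_left=-1, h_right=1, diff=2 [FAIL (|-1-1|=2 > 1)], height=2
  node 25: h_left=-1, h_right=2, diff=3 [FAIL (|-1-2|=3 > 1)], height=3
  node 19: h_left=-1, h_right=3, diff=4 [FAIL (|-1-3|=4 > 1)], height=4
  node 11: h_left=-1, h_right=4, diff=5 [FAIL (|-1-4|=5 > 1)], height=5
  node 7: h_left=-1, h_right=5, diff=6 [FAIL (|-1-5|=6 > 1)], height=6
Node 27 violates the condition: |-1 - 1| = 2 > 1.
Result: Not balanced


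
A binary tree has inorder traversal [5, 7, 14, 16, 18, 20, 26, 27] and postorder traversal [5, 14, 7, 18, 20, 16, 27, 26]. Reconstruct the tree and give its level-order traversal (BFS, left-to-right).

Inorder:   [5, 7, 14, 16, 18, 20, 26, 27]
Postorder: [5, 14, 7, 18, 20, 16, 27, 26]
Algorithm: postorder visits root last, so walk postorder right-to-left;
each value is the root of the current inorder slice — split it at that
value, recurse on the right subtree first, then the left.
Recursive splits:
  root=26; inorder splits into left=[5, 7, 14, 16, 18, 20], right=[27]
  root=27; inorder splits into left=[], right=[]
  root=16; inorder splits into left=[5, 7, 14], right=[18, 20]
  root=20; inorder splits into left=[18], right=[]
  root=18; inorder splits into left=[], right=[]
  root=7; inorder splits into left=[5], right=[14]
  root=14; inorder splits into left=[], right=[]
  root=5; inorder splits into left=[], right=[]
Reconstructed level-order: [26, 16, 27, 7, 20, 5, 14, 18]
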